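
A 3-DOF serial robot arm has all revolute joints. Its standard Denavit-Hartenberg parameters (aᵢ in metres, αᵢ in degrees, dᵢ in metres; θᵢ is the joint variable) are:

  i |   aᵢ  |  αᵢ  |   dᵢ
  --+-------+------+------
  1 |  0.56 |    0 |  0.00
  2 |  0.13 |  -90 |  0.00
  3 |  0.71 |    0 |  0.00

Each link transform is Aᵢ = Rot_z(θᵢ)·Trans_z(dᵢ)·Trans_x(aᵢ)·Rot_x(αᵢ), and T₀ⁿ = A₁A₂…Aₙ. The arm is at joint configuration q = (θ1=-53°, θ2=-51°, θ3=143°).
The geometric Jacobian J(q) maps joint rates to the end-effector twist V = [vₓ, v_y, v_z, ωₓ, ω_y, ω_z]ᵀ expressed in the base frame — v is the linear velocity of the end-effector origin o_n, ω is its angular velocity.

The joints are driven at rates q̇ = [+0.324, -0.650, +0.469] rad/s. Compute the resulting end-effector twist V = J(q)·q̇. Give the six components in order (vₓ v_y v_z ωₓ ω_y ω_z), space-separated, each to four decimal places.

o_n = [0.4427, -0.0232, -0.4273]
J₁: ẑ×o_n = [0.0232, 0.4427, -0.0000], ω = ẑ
J2: z=[0.0000, 0.0000, 1.0000] o=[0.3370, -0.4472, 0.0000] → [-0.4240, 0.1057, 0.0000, 0.0000, 0.0000, 1.0000]
J3: z=[0.9703, -0.2419, 0.0000] o=[0.3056, -0.5734, 0.0000] → [0.1034, 0.4146, 0.5670, 0.9703, -0.2419, 0.0000]
V = J·q̇ = [0.3316, 0.2692, 0.2659, 0.4551, -0.1135, -0.3260]

0.3316 0.2692 0.2659 0.4551 -0.1135 -0.3260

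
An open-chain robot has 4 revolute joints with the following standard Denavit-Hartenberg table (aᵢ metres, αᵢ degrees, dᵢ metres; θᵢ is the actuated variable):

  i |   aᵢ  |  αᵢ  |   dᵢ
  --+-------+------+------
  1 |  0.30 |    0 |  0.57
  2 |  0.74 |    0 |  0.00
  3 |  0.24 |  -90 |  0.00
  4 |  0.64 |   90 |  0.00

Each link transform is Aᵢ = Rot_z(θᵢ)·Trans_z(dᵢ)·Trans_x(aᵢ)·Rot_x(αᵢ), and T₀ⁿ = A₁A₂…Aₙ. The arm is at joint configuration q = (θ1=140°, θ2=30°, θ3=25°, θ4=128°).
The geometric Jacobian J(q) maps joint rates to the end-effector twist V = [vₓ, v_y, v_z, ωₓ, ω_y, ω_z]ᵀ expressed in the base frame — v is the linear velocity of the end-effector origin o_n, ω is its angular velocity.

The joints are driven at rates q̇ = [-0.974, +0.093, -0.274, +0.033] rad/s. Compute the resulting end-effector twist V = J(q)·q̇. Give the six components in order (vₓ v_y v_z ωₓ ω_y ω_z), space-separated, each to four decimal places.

o_n = [-0.8098, 0.3612, 0.0657]
J₁: ẑ×o_n = [-0.3612, -0.8098, 0.0000], ω = ẑ
J2: z=[0.0000, 0.0000, 1.0000] o=[-0.2298, 0.1928, 0.5700] → [-0.1684, -0.5800, 0.0000, 0.0000, 0.0000, 1.0000]
J3: z=[0.0000, 0.0000, 1.0000] o=[-0.9586, 0.3213, 0.5700] → [-0.0399, 0.1488, 0.0000, 0.0000, 0.0000, 1.0000]
J4: z=[0.2588, -0.9659, 0.0000] o=[-1.1904, 0.2592, 0.5700] → [0.4871, 0.1305, 0.3940, 0.2588, -0.9659, 0.0000]
V = J·q̇ = [0.3631, 0.6983, 0.0130, 0.0085, -0.0319, -1.1550]

0.3631 0.6983 0.0130 0.0085 -0.0319 -1.1550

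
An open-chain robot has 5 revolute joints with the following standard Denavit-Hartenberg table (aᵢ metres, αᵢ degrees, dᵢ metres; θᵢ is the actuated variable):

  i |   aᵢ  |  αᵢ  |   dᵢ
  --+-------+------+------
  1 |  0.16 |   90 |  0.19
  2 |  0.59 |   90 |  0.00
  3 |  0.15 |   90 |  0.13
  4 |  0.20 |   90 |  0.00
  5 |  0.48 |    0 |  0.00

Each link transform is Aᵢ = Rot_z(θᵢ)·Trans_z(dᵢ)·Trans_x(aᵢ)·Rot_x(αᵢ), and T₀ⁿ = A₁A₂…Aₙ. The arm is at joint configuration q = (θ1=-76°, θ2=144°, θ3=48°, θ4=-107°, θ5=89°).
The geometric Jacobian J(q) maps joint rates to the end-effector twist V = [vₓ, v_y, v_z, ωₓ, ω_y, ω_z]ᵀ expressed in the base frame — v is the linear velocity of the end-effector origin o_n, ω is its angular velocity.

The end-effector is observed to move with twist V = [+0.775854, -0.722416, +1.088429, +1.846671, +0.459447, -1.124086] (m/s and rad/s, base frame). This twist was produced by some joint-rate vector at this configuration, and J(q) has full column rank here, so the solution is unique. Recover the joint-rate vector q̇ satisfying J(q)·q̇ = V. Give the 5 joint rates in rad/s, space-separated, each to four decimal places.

o_n = [0.0793, 0.7358, 0.7254]
J₁: ẑ×o_n = [-0.7358, 0.0793, 0.0000], ω = ẑ
J2: z=[-0.9703, -0.2419, 0.0000] o=[0.0387, -0.1552, 0.1900] → [-0.1295, 0.5195, -0.8548, -0.9703, -0.2419, 0.0000]
J3: z=[0.1422, -0.5703, 0.8090] o=[-0.0768, 0.3079, 0.5368] → [-0.4538, 0.0994, 0.1498, 0.1422, -0.5703, 0.8090]
J4: z=[0.5038, 0.7452, 0.4368] o=[-0.1861, 0.2856, 0.7010] → [-0.1784, 0.1036, 0.0291, 0.5038, 0.7452, 0.4368]
J5: z=[0.8564, -0.4971, -0.1396] o=[-0.1635, 0.3745, 0.5232] → [-0.0501, -0.2070, 0.4302, 0.8564, -0.4971, -0.1396]
q̇ = J⁺·V = [-0.7030, -0.8770, -0.6240, 0.5020, 0.9710]

-0.7030 -0.8770 -0.6240 0.5020 0.9710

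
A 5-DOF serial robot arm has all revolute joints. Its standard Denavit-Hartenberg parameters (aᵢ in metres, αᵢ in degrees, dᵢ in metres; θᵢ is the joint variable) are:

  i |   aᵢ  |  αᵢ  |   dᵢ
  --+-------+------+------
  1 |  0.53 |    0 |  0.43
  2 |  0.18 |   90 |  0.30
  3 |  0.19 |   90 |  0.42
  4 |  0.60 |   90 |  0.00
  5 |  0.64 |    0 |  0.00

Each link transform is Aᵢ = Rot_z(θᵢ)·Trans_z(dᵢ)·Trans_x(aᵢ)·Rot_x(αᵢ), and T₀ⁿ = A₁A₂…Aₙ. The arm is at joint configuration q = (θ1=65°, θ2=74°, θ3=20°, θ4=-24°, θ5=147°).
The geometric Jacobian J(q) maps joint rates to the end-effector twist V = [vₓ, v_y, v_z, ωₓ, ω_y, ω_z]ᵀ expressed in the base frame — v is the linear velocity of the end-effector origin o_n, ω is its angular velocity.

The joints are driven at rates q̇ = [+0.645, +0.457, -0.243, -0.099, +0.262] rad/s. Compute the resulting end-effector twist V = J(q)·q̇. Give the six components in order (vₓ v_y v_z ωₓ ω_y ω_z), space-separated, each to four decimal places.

-0.8600 -0.1125 0.0172 -0.2153 -0.4519 1.1586

o_n = [0.0811, 1.1270, 0.4872]
J₁: ẑ×o_n = [-1.1270, 0.0811, 0.0000], ω = ẑ
J2: z=[0.0000, 0.0000, 1.0000] o=[0.2240, 0.4803, 0.4300] → [-0.6466, -0.1429, 0.0000, 0.0000, 0.0000, 1.0000]
J3: z=[0.6561, 0.7547, 0.0000] o=[0.0881, 0.5984, 0.7300] → [-0.1832, 0.1593, 0.3521, 0.6561, 0.7547, 0.0000]
J4: z=[-0.2581, 0.2244, -0.9397] o=[0.2289, 1.0325, 0.7950] → [0.0197, 0.0595, 0.0088, -0.2581, 0.2244, -0.9397]
J5: z=[-0.3109, -0.9402, -0.1391] o=[-0.3199, 1.1863, 0.9825] → [0.4574, -0.2098, 0.3955, -0.3109, -0.9402, -0.1391]
V = J·q̇ = [-0.8600, -0.1125, 0.0172, -0.2153, -0.4519, 1.1586]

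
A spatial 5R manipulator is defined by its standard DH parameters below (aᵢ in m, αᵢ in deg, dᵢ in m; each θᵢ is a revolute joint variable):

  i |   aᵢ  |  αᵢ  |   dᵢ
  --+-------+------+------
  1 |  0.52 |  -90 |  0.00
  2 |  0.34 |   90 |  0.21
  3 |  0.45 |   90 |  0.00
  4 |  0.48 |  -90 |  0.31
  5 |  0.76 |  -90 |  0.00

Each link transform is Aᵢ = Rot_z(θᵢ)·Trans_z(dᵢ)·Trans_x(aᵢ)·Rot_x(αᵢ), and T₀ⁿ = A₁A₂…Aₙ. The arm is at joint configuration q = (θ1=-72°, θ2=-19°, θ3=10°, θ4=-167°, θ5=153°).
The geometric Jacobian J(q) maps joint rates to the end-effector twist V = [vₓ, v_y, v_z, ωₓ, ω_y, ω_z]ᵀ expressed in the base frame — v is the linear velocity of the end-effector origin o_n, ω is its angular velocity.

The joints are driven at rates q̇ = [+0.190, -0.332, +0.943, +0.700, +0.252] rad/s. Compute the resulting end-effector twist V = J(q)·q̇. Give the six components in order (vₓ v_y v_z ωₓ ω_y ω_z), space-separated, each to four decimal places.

0.5781 0.4910 0.4262 -0.9804 -0.2561 0.9072

o_n = [0.7771, -1.2397, 0.3565]
J₁: ẑ×o_n = [1.2397, 0.7771, -0.0000], ω = ẑ
J2: z=[0.9511, 0.3090, 0.0000] o=[0.1607, -0.4945, 0.0000] → [0.1102, -0.3391, -0.8992, 0.9511, 0.3090, 0.0000]
J3: z=[-0.1006, 0.3096, 0.9455] o=[0.4598, -0.7354, 0.1107] → [0.5530, 0.3248, -0.0475, -0.1006, 0.3096, 0.9455]
J4: z=[-0.8859, -0.4605, 0.0565] o=[0.6636, -1.1098, 0.2550] → [-0.0394, 0.0964, 0.1674, -0.8859, -0.4605, 0.0565]
J5: z=[0.1999, -0.4888, -0.8492] o=[0.1880, -0.8969, 0.0205] → [-0.4554, -0.5675, 0.2195, 0.1999, -0.4888, -0.8492]
V = J·q̇ = [0.5781, 0.4910, 0.4262, -0.9804, -0.2561, 0.9072]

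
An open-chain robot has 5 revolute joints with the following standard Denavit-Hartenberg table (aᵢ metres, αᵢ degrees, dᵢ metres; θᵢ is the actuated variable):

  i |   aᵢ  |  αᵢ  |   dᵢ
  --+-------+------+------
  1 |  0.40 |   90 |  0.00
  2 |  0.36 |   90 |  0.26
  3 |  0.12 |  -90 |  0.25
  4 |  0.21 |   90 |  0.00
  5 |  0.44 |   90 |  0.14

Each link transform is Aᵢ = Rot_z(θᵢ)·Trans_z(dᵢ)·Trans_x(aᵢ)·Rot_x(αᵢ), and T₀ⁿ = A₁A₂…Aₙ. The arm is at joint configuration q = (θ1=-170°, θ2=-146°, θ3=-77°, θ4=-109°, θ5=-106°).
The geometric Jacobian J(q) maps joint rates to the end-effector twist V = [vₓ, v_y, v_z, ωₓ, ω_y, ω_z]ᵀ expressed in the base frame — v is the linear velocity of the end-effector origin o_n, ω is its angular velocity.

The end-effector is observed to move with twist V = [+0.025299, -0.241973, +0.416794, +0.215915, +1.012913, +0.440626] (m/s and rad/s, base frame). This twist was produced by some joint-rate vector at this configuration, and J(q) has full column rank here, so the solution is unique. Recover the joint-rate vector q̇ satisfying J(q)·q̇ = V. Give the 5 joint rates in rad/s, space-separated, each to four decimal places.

0.9350 0.0630 0.0620 0.7850 0.7820

o_n = [-0.3209, 0.1516, 0.2733]
J₁: ẑ×o_n = [-0.1516, -0.3209, 0.0000], ω = ẑ
J2: z=[-0.1736, 0.9848, 0.0000] o=[-0.3939, -0.0695, 0.0000] → [0.2692, 0.0475, -0.1103, -0.1736, 0.9848, 0.0000]
J3: z=[0.5507, 0.0971, 0.8290] o=[-0.1452, 0.2384, -0.2013] → [0.1180, -0.4071, -0.0307, 0.5507, 0.0971, 0.8290]
J4: z=[0.7565, 0.3618, -0.5449] o=[0.0349, 0.1514, -0.0091] → [0.1023, -0.0199, 0.1289, 0.7565, 0.3618, -0.5449]
J5: z=[-0.5129, 0.8451, -0.1510] o=[0.1201, 0.2341, 0.1641] → [0.0799, 0.1226, 0.4149, -0.5129, 0.8451, -0.1510]
q̇ = J⁺·V = [0.9350, 0.0630, 0.0620, 0.7850, 0.7820]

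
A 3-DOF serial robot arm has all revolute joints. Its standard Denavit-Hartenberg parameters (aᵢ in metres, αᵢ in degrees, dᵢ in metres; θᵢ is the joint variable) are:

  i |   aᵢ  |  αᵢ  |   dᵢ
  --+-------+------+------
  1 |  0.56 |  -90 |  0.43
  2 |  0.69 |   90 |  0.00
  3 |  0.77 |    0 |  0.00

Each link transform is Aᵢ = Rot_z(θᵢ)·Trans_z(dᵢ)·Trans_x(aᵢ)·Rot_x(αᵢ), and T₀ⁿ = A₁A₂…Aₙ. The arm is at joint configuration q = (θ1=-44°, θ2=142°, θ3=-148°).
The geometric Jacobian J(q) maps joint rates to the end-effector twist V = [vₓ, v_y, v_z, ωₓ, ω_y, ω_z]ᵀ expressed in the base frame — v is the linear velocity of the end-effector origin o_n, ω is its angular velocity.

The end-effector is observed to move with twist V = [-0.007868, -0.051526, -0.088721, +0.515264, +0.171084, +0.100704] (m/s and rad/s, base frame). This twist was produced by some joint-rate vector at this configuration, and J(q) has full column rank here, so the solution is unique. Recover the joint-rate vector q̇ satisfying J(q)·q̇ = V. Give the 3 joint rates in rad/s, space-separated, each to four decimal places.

0.4230 0.4810 0.4090

o_n = [0.0984, -0.6623, 0.4072]
J₁: ẑ×o_n = [0.6623, 0.0984, -0.0000], ω = ẑ
J2: z=[0.6947, 0.7193, 0.0000] o=[0.4028, -0.3890, 0.4300] → [-0.0164, 0.0158, 0.0292, 0.6947, 0.7193, 0.0000]
J3: z=[0.4429, -0.4277, -0.7880] o=[0.0117, -0.0113, 0.0052] → [-0.6849, -0.2464, -0.2512, 0.4429, -0.4277, -0.7880]
q̇ = J⁺·V = [0.4230, 0.4810, 0.4090]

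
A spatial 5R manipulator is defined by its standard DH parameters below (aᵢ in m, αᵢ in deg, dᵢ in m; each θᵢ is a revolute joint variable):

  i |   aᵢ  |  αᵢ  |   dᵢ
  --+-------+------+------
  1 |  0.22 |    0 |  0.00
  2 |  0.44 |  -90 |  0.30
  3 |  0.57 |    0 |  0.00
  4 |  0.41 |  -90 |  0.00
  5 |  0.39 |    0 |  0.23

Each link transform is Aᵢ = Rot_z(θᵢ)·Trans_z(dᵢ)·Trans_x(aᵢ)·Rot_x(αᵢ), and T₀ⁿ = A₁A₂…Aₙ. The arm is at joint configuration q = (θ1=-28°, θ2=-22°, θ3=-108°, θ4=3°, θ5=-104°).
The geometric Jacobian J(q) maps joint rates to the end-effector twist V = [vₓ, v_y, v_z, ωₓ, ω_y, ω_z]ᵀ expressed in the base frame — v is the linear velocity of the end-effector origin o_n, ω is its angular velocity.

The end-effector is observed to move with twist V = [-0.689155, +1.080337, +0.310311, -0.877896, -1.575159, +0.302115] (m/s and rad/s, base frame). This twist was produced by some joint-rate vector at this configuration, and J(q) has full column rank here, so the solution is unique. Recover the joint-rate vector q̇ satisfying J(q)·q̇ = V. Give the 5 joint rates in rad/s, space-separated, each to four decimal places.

o_n = [0.7440, -0.1698, 1.2065]
J₁: ẑ×o_n = [0.1698, 0.7440, -0.0000], ω = ẑ
J2: z=[0.0000, 0.0000, 1.0000] o=[0.1942, -0.1033, 0.0000] → [0.0665, 0.5498, -0.0000, 0.0000, 0.0000, 1.0000]
J3: z=[0.7660, 0.6428, 0.0000] o=[0.4771, -0.4403, 0.3000] → [0.5827, -0.6944, 0.0357, 0.7660, 0.6428, 0.0000]
J4: z=[0.7660, 0.6428, 0.0000] o=[0.3639, -0.3054, 0.8421] → [0.2342, -0.2792, -0.1405, 0.7660, 0.6428, 0.0000]
J5: z=[0.6209, -0.7399, 0.2588] o=[0.2956, -0.2241, 1.2381] → [0.0093, 0.1357, 0.3655, 0.6209, -0.7399, 0.2588]
q̇ = J⁺·V = [0.2510, -0.1210, -0.9620, -0.7230, 0.6650]

0.2510 -0.1210 -0.9620 -0.7230 0.6650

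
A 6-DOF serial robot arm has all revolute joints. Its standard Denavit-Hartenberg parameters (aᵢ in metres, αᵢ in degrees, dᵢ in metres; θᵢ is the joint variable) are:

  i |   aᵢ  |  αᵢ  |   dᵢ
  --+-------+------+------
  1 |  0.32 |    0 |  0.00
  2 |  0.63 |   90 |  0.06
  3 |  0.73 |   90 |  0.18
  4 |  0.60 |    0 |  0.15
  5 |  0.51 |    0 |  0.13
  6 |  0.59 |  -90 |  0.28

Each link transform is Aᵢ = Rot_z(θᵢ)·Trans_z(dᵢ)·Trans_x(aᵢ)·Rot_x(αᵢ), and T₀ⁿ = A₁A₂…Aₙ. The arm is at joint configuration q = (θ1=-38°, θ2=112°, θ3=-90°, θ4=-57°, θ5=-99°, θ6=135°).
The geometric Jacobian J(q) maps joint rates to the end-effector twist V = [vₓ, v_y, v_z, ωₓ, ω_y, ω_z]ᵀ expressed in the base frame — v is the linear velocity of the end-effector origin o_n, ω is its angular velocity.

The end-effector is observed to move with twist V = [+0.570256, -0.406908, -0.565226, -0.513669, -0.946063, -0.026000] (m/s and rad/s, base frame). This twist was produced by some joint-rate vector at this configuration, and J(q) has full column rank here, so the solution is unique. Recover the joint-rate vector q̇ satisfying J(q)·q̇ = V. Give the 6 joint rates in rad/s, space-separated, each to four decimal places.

o_n = [-0.4419, 0.0748, -1.0817]
J₁: ẑ×o_n = [-0.0748, -0.4419, 0.0000], ω = ẑ
J2: z=[0.0000, 0.0000, 1.0000] o=[0.2522, -0.1970, 0.0000] → [-0.2718, -0.6940, 0.0000, 0.0000, 0.0000, 1.0000]
J3: z=[0.9613, -0.2756, 0.0000] o=[0.4258, 0.4086, 0.0600] → [0.3147, 1.0975, -0.5600, 0.9613, -0.2756, 0.0000]
J4: z=[-0.2756, -0.9613, -0.0000] o=[0.5988, 0.3590, -0.6700] → [0.3957, -0.1135, -0.9221, -0.2756, -0.9613, -0.0000]
J5: z=[-0.2756, -0.9613, -0.0000] o=[0.0738, 0.3535, -0.9968] → [0.0816, -0.0234, -0.4189, -0.2756, -0.9613, -0.0000]
J6: z=[-0.2756, -0.9613, -0.0000] o=[-0.1614, 0.2857, -0.5309] → [0.5295, -0.1518, -0.2114, -0.2756, -0.9613, -0.0000]
q̇ = J⁺·V = [0.0430, -0.0690, -0.2330, 0.7810, -0.3930, 0.6630]

0.0430 -0.0690 -0.2330 0.7810 -0.3930 0.6630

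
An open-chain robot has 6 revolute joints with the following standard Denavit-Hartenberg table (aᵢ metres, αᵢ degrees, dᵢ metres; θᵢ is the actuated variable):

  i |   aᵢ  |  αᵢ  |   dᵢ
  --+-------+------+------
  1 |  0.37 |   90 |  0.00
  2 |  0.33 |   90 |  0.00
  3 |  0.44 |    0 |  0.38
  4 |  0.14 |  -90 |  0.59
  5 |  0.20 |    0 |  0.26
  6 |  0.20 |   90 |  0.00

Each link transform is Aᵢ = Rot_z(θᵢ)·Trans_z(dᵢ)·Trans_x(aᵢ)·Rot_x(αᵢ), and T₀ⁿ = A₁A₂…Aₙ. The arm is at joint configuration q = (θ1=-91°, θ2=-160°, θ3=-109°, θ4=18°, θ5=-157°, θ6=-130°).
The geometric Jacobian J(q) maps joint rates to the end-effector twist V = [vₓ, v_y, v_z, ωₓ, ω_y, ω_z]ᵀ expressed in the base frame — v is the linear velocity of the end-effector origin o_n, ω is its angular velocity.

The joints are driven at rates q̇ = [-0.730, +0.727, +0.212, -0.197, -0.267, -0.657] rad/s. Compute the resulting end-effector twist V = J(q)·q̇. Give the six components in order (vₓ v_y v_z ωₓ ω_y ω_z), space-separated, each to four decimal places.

o_n = [0.4409, 0.3350, 0.6525]
J₁: ẑ×o_n = [-0.3350, 0.4409, 0.0000], ω = ẑ
J2: z=[-0.9998, 0.0175, 0.0000] o=[-0.0065, -0.3699, 0.0000] → [0.0114, 0.6524, -0.7126, -0.9998, 0.0175, 0.0000]
J3: z=[0.0060, 0.3420, 0.9397] o=[-0.0010, -0.0599, -0.1129] → [-0.1093, 0.4107, -0.1488, 0.0060, 0.3420, 0.9397]
J4: z=[0.0060, 0.3420, 0.9397] o=[0.4148, -0.0718, 0.2932] → [-0.2594, 0.0223, -0.0065, 0.0060, 0.3420, 0.9397]
J5: z=[0.0338, 0.9391, -0.3420] o=[0.5583, 0.1252, 0.8485] → [-0.1123, 0.0468, 0.1174, 0.0338, 0.9391, -0.3420]
J6: z=[0.0338, 0.9391, -0.3420] o=[0.3836, 0.4023, 0.8319] → [-0.1915, -0.0135, -0.0561, 0.0338, 0.9391, -0.3420]
V = J·q̇ = [0.4365, 0.2315, -0.5428, -0.7581, -0.8499, -0.3999]

0.4365 0.2315 -0.5428 -0.7581 -0.8499 -0.3999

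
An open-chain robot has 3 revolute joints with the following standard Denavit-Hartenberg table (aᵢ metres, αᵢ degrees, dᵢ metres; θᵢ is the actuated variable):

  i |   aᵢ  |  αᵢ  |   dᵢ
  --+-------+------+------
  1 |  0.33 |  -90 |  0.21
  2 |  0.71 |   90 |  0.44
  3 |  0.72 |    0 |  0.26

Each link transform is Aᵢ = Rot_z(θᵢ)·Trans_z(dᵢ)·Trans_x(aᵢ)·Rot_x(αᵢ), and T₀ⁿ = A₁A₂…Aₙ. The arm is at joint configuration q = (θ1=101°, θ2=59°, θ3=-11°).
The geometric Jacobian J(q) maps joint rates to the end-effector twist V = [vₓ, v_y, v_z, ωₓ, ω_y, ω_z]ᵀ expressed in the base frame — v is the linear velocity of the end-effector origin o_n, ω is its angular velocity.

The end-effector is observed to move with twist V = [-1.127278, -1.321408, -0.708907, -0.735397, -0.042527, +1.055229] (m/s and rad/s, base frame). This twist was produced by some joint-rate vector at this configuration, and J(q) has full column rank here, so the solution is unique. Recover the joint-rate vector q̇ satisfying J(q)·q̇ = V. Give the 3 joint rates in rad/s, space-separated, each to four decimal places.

o_n = [-0.5418, 1.2012, -0.8705]
J₁: ẑ×o_n = [-1.2012, -0.5418, 0.0000], ω = ẑ
J2: z=[-0.9816, -0.1908, 0.0000] o=[-0.0630, 0.3239, 0.2100] → [0.2062, -1.0606, -0.9526, -0.9816, -0.1908, 0.0000]
J3: z=[-0.1636, 0.8414, 0.5150] o=[-0.5647, 0.5989, -0.3986] → [-0.7073, -0.0654, -0.1178, -0.1636, 0.8414, 0.5150]
q̇ = J⁺·V = [0.9960, 0.7300, 0.1150]

0.9960 0.7300 0.1150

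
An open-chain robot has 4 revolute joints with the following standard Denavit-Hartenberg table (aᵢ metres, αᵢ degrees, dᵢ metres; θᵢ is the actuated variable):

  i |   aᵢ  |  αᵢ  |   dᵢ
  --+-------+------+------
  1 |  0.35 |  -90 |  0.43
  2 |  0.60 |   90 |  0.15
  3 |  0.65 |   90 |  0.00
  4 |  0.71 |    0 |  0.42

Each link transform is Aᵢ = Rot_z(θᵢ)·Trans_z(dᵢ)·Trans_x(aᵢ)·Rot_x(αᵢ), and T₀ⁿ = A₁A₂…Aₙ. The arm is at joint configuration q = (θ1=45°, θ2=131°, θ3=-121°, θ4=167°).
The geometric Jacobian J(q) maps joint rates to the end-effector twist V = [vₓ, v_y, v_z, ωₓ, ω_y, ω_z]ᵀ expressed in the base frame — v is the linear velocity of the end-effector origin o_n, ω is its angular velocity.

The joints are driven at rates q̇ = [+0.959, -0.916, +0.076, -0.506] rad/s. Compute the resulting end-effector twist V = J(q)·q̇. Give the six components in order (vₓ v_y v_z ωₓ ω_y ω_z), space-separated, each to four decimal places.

o_n = [-0.0730, 0.4958, 0.1278]
J₁: ẑ×o_n = [-0.4958, -0.0730, 0.0000], ω = ẑ
J2: z=[-0.7071, 0.7071, 0.0000] o=[0.2475, 0.2475, 0.4300] → [-0.2137, -0.2137, 0.0510, -0.7071, 0.7071, 0.0000]
J3: z=[0.5337, 0.5337, -0.6561] o=[-0.1369, 0.0752, -0.0228] → [0.3563, -0.1224, 0.1903, 0.5337, 0.5337, -0.6561]
J4: z=[0.0335, 0.7618, 0.6469] o=[0.4124, -0.1635, 0.2298] → [-0.5042, -0.3105, 0.3918, 0.0335, 0.7618, 0.6469]
V = J·q̇ = [0.0025, 0.2736, -0.2305, 0.6713, -0.9926, 0.5818]

0.0025 0.2736 -0.2305 0.6713 -0.9926 0.5818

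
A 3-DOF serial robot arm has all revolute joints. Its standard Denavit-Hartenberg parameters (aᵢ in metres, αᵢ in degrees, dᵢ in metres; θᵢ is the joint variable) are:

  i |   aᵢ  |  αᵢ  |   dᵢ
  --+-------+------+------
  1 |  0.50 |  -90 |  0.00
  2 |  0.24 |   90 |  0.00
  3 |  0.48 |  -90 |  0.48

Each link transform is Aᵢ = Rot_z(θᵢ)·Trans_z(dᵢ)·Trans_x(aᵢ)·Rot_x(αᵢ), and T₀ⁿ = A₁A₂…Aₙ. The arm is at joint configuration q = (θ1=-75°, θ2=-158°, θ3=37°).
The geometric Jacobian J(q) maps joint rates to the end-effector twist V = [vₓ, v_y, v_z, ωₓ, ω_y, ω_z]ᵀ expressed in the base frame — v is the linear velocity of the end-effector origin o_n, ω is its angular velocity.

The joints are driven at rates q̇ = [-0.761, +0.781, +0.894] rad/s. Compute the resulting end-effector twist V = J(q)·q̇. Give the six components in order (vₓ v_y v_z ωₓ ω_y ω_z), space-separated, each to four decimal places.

0.5966 -0.1446 0.4951 0.6677 0.5256 -1.5899

o_n = [0.2123, 0.3237, -0.2115]
J₁: ẑ×o_n = [-0.3237, 0.2123, 0.0000], ω = ẑ
J2: z=[0.9659, 0.2588, 0.0000] o=[0.1294, -0.4830, 0.0000] → [-0.0548, 0.2043, 0.7578, 0.9659, 0.2588, 0.0000]
J3: z=[-0.0970, 0.3618, -0.9272] o=[0.0718, -0.2680, 0.0899] → [0.4396, -0.1595, -0.1082, -0.0970, 0.3618, -0.9272]
V = J·q̇ = [0.5966, -0.1446, 0.4951, 0.6677, 0.5256, -1.5899]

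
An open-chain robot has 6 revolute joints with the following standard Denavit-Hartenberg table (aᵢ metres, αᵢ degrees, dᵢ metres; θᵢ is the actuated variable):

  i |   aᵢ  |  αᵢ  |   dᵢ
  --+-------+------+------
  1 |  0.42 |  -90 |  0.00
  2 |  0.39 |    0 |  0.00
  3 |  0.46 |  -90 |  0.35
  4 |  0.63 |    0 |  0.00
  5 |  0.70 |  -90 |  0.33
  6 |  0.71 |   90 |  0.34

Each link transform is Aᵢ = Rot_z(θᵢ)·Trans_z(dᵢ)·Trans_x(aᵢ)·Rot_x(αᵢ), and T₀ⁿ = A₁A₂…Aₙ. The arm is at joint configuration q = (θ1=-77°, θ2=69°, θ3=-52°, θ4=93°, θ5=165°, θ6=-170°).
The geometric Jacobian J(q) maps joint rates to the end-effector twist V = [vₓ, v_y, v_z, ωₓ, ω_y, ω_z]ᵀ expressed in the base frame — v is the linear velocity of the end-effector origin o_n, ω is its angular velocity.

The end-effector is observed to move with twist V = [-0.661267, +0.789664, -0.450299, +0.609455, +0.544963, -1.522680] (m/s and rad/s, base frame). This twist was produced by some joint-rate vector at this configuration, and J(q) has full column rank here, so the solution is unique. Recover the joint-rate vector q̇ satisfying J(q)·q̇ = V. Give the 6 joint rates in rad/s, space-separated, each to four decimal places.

o_n = [0.0571, -1.1706, -1.0196]
J₁: ẑ×o_n = [1.1706, 0.0571, -0.0000], ω = ẑ
J2: z=[0.9744, 0.2250, 0.0000] o=[0.0945, -0.4092, 0.0000] → [-0.2294, 0.9935, -0.7335, 0.9744, 0.2250, 0.0000]
J3: z=[0.9744, 0.2250, 0.0000] o=[0.1259, -0.5454, -0.3641] → [-0.1475, 0.6387, -0.5937, 0.9744, 0.2250, 0.0000]
J4: z=[-0.0658, 0.2849, -0.9563] o=[0.5659, -0.8953, -0.4986] → [-0.4117, 0.4523, 0.1630, -0.0658, 0.2849, -0.9563]
J5: z=[-0.0658, 0.2849, -0.9563] o=[-0.0542, -1.0061, -0.4889] → [-0.3085, -0.1414, -0.0209, -0.0658, 0.2849, -0.9563]
J6: z=[0.4130, -0.8647, -0.2860] o=[0.5599, -0.6225, -0.7620] → [0.0660, 0.2502, -0.6612, 0.4130, -0.8647, -0.2860]
q̇ = J⁺·V = [0.0300, 0.4750, 0.2250, 0.6380, 0.9620, 0.0790]

0.0300 0.4750 0.2250 0.6380 0.9620 0.0790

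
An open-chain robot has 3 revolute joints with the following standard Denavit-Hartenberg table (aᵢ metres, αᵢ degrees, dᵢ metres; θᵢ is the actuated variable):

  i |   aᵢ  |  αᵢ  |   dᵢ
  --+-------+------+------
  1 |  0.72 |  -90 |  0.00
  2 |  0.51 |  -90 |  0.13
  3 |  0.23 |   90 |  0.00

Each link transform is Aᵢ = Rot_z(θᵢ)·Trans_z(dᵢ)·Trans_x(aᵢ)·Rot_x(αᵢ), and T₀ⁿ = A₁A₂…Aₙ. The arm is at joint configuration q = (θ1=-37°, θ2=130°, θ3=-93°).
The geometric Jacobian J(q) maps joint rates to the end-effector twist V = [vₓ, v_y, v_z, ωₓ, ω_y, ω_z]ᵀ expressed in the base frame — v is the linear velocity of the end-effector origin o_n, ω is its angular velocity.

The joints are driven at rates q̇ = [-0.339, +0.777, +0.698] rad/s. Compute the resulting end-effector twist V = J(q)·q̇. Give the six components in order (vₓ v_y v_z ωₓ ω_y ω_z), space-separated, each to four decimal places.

o_n = [0.5359, 0.0466, -0.3815]
J₁: ẑ×o_n = [-0.0466, 0.5359, 0.0000], ω = ẑ
J2: z=[0.6018, 0.7986, 0.0000] o=[0.5750, -0.4333, 0.0000] → [-0.3046, 0.2296, 0.3201, 0.6018, 0.7986, 0.0000]
J3: z=[-0.6118, 0.4610, 0.6428] o=[0.3914, -0.1322, -0.3907] → [-0.1107, 0.0985, -0.1759, -0.6118, 0.4610, 0.6428]
V = J·q̇ = [-0.2982, 0.0655, 0.1259, 0.0406, 0.9423, 0.1097]

-0.2982 0.0655 0.1259 0.0406 0.9423 0.1097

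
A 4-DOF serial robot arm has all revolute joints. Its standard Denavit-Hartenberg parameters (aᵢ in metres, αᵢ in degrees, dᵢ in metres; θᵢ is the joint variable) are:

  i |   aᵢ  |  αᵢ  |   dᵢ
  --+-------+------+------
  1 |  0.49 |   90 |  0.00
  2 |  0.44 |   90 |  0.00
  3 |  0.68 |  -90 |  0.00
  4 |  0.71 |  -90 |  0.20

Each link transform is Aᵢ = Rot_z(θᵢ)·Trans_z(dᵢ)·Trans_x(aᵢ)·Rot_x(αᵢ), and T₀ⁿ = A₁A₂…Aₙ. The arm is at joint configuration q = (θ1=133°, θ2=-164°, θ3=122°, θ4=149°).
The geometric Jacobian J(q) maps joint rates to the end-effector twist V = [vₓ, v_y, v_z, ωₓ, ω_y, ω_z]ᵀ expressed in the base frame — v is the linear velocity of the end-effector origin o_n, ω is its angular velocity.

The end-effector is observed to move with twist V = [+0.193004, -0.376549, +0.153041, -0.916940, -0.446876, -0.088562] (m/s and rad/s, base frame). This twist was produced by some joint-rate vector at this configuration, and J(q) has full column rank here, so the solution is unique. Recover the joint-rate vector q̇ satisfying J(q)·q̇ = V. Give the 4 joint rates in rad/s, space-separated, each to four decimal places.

0.8110 -0.9510 -0.9470 0.0460

o_n = [-0.2837, 0.2376, -0.4156]
J₁: ẑ×o_n = [-0.2376, -0.2837, 0.0000], ω = ẑ
J2: z=[0.7314, 0.6820, 0.0000] o=[-0.3342, 0.3584, 0.0000] → [-0.2834, 0.3040, -0.1227, 0.7314, 0.6820, 0.0000]
J3: z=[0.1880, -0.2016, 0.9613] o=[-0.0457, 0.0490, -0.1213] → [-0.1219, -0.1734, -0.0125, 0.1880, -0.2016, 0.9613]
J4: z=[-0.9435, 0.2348, 0.2338] o=[0.1398, 0.6957, -0.0220] → [0.0146, -0.4704, 0.5316, -0.9435, 0.2348, 0.2338]
q̇ = J⁺·V = [0.8110, -0.9510, -0.9470, 0.0460]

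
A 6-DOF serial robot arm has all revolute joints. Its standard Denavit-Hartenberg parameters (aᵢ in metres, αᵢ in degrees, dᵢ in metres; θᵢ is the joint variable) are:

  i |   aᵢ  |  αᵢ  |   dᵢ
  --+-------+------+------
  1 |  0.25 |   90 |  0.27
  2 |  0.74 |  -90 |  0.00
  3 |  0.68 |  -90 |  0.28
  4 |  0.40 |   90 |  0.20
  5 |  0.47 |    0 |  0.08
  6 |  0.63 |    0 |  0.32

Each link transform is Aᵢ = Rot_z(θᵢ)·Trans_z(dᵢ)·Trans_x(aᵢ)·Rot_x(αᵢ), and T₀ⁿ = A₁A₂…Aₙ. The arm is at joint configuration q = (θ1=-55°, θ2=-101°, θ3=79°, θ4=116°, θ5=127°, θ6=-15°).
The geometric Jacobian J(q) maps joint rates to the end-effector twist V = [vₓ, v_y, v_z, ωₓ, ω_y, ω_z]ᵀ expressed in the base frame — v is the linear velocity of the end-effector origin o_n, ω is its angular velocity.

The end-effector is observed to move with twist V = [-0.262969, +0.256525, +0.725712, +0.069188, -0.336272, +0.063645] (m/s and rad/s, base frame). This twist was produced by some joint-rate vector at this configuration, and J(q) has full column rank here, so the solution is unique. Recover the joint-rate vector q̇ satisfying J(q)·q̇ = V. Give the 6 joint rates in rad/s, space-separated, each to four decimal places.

0.9030 0.7010 0.8110 -0.6420 0.3350 0.4440

o_n = [1.3422, 0.3370, 0.4160]
J₁: ẑ×o_n = [-0.3370, 1.3422, 0.0000], ω = ẑ
J2: z=[-0.8192, -0.5736, 0.0000] o=[0.1434, -0.2048, 0.2700] → [-0.0838, 0.1196, 0.2438, -0.8192, -0.5736, 0.0000]
J3: z=[0.5630, -0.8041, -0.1908] o=[0.0624, -0.0891, -0.4564] → [-0.6202, -0.7354, 1.2691, 0.5630, -0.8041, -0.1908]
J4: z=[0.2637, -0.0440, 0.9636] o=[0.7526, 0.0889, -0.6372] → [-0.2854, 0.2904, 0.0914, 0.2637, -0.0440, 0.9636]
J5: z=[0.4571, 0.8854, -0.0847] o=[0.4656, 0.2652, -0.3430] → [0.6781, -0.4213, -0.7433, 0.4571, 0.8854, -0.0847]
J6: z=[0.4571, 0.8854, -0.0847] o=[0.8415, 0.1886, -0.0599] → [0.4339, -0.2600, -0.3755, 0.4571, 0.8854, -0.0847]
q̇ = J⁺·V = [0.9030, 0.7010, 0.8110, -0.6420, 0.3350, 0.4440]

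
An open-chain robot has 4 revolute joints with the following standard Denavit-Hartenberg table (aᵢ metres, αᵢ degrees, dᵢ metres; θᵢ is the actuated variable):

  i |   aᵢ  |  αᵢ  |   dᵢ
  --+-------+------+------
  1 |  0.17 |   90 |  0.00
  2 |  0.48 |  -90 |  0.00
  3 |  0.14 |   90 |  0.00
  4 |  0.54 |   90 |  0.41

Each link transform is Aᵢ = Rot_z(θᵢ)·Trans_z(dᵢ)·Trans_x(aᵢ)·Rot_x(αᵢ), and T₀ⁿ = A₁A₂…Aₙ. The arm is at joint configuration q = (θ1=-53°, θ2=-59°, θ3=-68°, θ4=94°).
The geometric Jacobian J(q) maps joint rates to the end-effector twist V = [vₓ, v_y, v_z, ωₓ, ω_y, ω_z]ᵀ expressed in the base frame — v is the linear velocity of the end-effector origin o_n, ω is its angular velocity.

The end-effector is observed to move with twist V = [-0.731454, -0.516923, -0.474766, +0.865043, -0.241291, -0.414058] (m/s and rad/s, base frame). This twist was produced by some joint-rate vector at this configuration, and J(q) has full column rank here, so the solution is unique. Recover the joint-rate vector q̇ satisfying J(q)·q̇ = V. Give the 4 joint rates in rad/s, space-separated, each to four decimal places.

-0.8870 -0.5610 0.8550 0.0410

o_n = [0.2246, -0.7109, 0.1590]
J₁: ẑ×o_n = [0.7109, 0.2246, -0.0000], ω = ẑ
J2: z=[-0.7986, -0.6018, 0.0000] o=[0.1023, -0.1358, 0.0000] → [-0.0957, 0.1270, 0.5329, -0.7986, -0.6018, 0.0000]
J3: z=[0.5159, -0.6846, 0.5150] o=[0.2511, -0.3332, -0.4114] → [-0.1960, -0.3079, -0.2130, 0.5159, -0.6846, 0.5150]
J4: z=[-0.5866, 0.1559, 0.7948] o=[0.1637, -0.4329, -0.4564] → [0.3169, 0.4094, 0.1536, -0.5866, 0.1559, 0.7948]
q̇ = J⁺·V = [-0.8870, -0.5610, 0.8550, 0.0410]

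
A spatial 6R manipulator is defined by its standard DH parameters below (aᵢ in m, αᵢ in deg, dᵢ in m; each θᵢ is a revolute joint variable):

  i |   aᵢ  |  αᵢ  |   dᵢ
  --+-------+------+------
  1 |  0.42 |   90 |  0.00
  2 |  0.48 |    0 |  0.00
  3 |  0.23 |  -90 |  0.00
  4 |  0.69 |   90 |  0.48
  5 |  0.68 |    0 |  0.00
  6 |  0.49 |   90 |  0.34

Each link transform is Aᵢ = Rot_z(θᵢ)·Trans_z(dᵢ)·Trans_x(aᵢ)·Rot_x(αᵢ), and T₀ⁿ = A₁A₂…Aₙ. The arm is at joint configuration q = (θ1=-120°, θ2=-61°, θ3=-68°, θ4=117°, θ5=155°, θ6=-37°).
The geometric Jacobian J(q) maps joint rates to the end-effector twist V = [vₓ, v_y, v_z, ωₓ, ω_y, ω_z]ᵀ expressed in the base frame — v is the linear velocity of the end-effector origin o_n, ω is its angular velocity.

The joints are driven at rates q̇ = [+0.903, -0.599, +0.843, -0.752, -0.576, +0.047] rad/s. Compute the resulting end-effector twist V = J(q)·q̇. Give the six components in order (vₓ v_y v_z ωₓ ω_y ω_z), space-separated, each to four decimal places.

0.7485 -1.0207 -0.1742 -0.2754 0.4913 1.7426

o_n = [-0.5896, -1.0513, -1.6443]
J₁: ẑ×o_n = [1.0513, -0.5896, 0.0000], ω = ẑ
J2: z=[-0.8660, 0.5000, 0.0000] o=[-0.2100, -0.3637, 0.0000] → [-0.8222, -1.4240, 0.7852, -0.8660, 0.5000, 0.0000]
J3: z=[-0.8660, 0.5000, 0.0000] o=[-0.3264, -0.5653, -0.4198] → [-0.6123, -1.0605, 0.5525, -0.8660, 0.5000, 0.0000]
J4: z=[-0.3886, -0.6730, -0.6293] o=[-0.2540, -0.4399, -0.5986] → [0.3191, -0.1952, 0.0117, -0.3886, -0.6730, -0.6293]
J5: z=[0.6735, 0.2586, -0.6924] o=[-0.0066, -1.2411, -0.6572] → [-0.1239, 1.0685, 0.2786, 0.6735, 0.2586, -0.6924]
J6: z=[0.6735, 0.2586, -0.6924] o=[-0.5058, -1.0075, -1.0555] → [-0.1827, 0.4546, -0.0079, 0.6735, 0.2586, -0.6924]
V = J·q̇ = [0.7485, -1.0207, -0.1742, -0.2754, 0.4913, 1.7426]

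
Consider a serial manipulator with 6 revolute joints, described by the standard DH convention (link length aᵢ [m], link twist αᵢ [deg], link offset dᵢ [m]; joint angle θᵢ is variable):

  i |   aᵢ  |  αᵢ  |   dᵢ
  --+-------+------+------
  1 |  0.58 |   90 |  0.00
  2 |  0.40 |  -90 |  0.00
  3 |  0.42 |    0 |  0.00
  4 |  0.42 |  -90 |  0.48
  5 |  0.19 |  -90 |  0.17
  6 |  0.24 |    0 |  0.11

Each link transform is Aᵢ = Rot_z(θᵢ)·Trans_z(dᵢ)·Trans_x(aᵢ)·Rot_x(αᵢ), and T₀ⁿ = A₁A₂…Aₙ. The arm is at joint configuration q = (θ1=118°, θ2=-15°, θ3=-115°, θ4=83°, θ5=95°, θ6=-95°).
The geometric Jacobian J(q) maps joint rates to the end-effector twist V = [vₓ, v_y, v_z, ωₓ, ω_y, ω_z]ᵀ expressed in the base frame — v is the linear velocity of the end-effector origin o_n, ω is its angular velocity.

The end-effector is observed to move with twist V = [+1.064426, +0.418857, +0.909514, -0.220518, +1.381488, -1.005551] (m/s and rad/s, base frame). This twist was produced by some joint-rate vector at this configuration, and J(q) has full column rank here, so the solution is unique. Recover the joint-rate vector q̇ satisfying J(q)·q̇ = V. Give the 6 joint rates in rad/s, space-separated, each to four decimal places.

-0.9290 0.7960 0.6770 -0.3280 0.9780 -0.9230

o_n = [-0.4561, 1.2634, 0.1316]
J₁: ẑ×o_n = [-1.2634, -0.4561, 0.0000], ω = ẑ
J2: z=[0.8829, 0.4695, 0.0000] o=[-0.2723, 0.5121, 0.0000] → [0.0618, -0.1162, 0.7496, 0.8829, 0.4695, 0.0000]
J3: z=[-0.1215, 0.2285, 0.9659] o=[-0.4537, 0.8533, -0.1035] → [-0.3424, 0.0262, -0.0493, -0.1215, 0.2285, 0.9659]
J4: z=[-0.1215, 0.2285, 0.9659] o=[-0.0371, 0.8806, -0.0576] → [-0.3265, -0.3817, 0.0492, -0.1215, 0.2285, 0.9659]
J5: z=[-0.9891, 0.0538, -0.1372] o=[-0.0604, 1.3985, 0.3139] → [-0.0283, -0.1260, 0.1549, -0.9891, 0.0538, -0.1372]
J6: z=[-0.0936, -0.9484, 0.3028] o=[-0.2070, 1.3483, 0.1114] → [0.0065, -0.0736, -0.2284, -0.0936, -0.9484, 0.3028]
q̇ = J⁺·V = [-0.9290, 0.7960, 0.6770, -0.3280, 0.9780, -0.9230]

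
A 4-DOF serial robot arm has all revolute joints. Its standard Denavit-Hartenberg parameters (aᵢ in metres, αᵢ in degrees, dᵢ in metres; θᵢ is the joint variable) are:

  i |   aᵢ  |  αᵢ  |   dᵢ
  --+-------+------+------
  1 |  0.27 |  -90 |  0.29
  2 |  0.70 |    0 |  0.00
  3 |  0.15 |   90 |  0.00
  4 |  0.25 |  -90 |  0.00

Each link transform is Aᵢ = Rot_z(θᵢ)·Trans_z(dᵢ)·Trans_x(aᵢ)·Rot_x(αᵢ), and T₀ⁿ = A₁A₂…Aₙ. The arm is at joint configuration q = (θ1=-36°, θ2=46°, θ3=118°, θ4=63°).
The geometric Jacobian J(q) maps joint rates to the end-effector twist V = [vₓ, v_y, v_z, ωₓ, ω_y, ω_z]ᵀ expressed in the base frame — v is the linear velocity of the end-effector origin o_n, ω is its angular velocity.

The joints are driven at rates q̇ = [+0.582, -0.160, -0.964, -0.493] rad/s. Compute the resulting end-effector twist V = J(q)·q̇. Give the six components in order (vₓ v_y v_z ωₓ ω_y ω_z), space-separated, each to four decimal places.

o_n = [0.5378, -0.1154, -0.2862]
J₁: ẑ×o_n = [0.1154, 0.5378, -0.0000], ω = ẑ
J2: z=[0.5878, 0.8090, 0.0000] o=[0.2184, -0.1587, 0.2900] → [-0.4661, 0.3387, -0.2330, 0.5878, 0.8090, 0.0000]
J3: z=[0.5878, 0.8090, 0.0000] o=[0.6118, -0.4445, -0.2135] → [-0.0588, 0.0427, 0.2533, 0.5878, 0.8090, 0.0000]
J4: z=[0.2230, -0.1620, -0.9613] o=[0.4952, -0.3598, -0.2549] → [0.2399, -0.0340, 0.0614, 0.2230, -0.1620, -0.9613]
V = J·q̇ = [0.0801, 0.2345, -0.2372, -0.7706, -0.8295, 1.0559]

0.0801 0.2345 -0.2372 -0.7706 -0.8295 1.0559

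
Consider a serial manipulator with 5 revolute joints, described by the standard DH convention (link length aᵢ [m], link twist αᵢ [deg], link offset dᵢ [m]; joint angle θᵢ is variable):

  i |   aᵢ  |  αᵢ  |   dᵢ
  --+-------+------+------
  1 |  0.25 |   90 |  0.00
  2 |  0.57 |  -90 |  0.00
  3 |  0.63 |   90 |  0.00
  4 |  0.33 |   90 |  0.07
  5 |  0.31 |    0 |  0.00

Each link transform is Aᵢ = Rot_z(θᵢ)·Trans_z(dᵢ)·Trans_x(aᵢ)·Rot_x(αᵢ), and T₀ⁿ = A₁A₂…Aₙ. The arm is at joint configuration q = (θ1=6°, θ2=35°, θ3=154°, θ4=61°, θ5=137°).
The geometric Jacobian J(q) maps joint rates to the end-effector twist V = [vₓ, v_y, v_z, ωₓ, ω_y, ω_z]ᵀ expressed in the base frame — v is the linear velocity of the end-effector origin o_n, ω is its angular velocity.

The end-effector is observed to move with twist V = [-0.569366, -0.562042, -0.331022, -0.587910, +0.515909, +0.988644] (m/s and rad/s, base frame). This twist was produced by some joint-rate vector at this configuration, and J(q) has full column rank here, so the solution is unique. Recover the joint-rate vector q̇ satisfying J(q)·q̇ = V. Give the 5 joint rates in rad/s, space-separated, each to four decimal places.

o_n = [0.2064, 0.5758, 0.1211]
J₁: ẑ×o_n = [-0.5758, 0.2064, 0.0000], ω = ẑ
J2: z=[0.1045, -0.9945, 0.0000] o=[0.2486, 0.0261, 0.0000] → [-0.1204, -0.0127, 0.0155, 0.1045, -0.9945, 0.0000]
J3: z=[-0.5704, -0.0600, 0.8192] o=[0.7130, 0.0749, 0.3269] → [-0.3979, -0.5324, -0.3161, -0.5704, -0.0600, 0.8192]
J4: z=[0.2632, 0.9314, 0.2514] o=[0.2228, 0.3011, 0.0022] → [0.0417, -0.0354, 0.0876, 0.2632, 0.9314, 0.2514]
J5: z=[-0.4039, 0.3431, -0.8480] o=[-0.0479, 0.4064, 0.1737] → [0.1256, -0.2369, -0.1556, -0.4039, 0.3431, -0.8480]
q̇ = J⁺·V = [0.4290, 0.0940, 0.9820, 0.5510, 0.4520]

0.4290 0.0940 0.9820 0.5510 0.4520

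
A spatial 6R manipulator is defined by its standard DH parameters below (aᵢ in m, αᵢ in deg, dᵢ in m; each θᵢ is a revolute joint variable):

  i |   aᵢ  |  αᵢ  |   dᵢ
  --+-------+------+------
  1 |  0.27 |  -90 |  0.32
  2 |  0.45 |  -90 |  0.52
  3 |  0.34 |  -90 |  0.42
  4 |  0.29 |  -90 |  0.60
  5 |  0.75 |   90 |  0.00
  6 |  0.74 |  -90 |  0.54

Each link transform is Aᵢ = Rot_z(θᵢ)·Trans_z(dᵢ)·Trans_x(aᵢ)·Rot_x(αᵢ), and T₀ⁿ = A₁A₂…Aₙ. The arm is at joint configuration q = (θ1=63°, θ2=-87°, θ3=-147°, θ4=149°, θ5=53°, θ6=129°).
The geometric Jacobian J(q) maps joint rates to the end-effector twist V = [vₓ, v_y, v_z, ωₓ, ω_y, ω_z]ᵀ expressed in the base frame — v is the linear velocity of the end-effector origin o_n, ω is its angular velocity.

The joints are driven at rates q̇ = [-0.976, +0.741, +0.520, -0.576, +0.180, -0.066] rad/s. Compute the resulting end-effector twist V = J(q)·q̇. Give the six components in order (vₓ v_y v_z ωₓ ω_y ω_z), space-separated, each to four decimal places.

o_n = [-0.2727, 1.0344, 1.7292]
J₁: ẑ×o_n = [-1.0344, -0.2727, 0.0000], ω = ẑ
J2: z=[-0.8910, 0.4540, 0.0000] o=[0.1226, 0.2406, 0.3200] → [0.6398, 1.2556, -0.5278, -0.8910, 0.4540, 0.0000]
J3: z=[0.4534, 0.8898, -0.0523] o=[-0.3301, 0.4976, 0.7694] → [0.8821, -0.4381, 0.1923, 0.4534, 0.8898, -0.0523]
J4: z=[-0.7343, 0.4061, 0.5439] o=[-0.3114, 0.9421, 0.4626] → [0.4642, 0.9511, -0.0835, -0.7343, 0.4061, 0.5439]
J5: z=[0.6488, 0.6555, 0.3865] o=[-0.6941, 1.0012, 1.0050] → [0.4619, -0.3070, -0.2547, 0.6488, 0.6555, 0.3865]
J6: z=[-0.2826, -0.2641, 0.9222] o=[-0.1642, 0.4705, 1.0154] → [-0.7085, 0.1016, -0.1880, -0.2826, -0.2641, 0.9222]
V = J·q̇ = [1.8048, 0.3589, -0.2765, 0.1339, 0.7006, -1.3078]

1.8048 0.3589 -0.2765 0.1339 0.7006 -1.3078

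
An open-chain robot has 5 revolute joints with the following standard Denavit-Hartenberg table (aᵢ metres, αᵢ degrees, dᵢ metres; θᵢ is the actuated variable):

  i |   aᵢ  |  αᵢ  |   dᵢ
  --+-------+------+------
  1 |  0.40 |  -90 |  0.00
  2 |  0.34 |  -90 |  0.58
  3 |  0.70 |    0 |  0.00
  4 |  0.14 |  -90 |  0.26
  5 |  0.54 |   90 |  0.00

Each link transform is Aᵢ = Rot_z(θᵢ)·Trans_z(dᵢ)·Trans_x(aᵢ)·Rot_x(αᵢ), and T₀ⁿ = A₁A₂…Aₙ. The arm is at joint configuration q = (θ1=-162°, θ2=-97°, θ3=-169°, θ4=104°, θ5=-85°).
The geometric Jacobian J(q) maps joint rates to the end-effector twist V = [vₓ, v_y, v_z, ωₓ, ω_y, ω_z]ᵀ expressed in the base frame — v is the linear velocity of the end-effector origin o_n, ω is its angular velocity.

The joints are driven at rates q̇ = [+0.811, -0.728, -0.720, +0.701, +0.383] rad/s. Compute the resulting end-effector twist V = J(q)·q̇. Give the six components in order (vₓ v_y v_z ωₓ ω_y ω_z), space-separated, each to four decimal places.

0.7920 -0.4647 0.5859 -0.2168 0.8652 1.1532

o_n = [-0.8918, -1.2183, -0.1688]
J₁: ẑ×o_n = [1.2183, -0.8918, 0.0000], ω = ẑ
J2: z=[0.3090, -0.9511, 0.0000] o=[-0.3804, -0.1236, 0.0000] → [0.1606, 0.0522, -0.8247, 0.3090, -0.9511, 0.0000]
J3: z=[-0.9440, -0.3067, 0.1219] o=[-0.1618, -0.6624, 0.3375] → [0.2230, -0.5669, 0.3008, -0.9440, -0.3067, 0.1219]
J4: z=[-0.9440, -0.3067, 0.1219] o=[-0.2002, -0.8153, -0.3446] → [-0.0048, 0.0816, 0.1683, -0.9440, -0.3067, 0.1219]
J5: z=[-0.0256, 0.4361, 0.8996] o=[-0.3995, -1.0135, -0.2541] → [0.2214, -0.4407, 0.2199, -0.0256, 0.4361, 0.8996]
V = J·q̇ = [0.7920, -0.4647, 0.5859, -0.2168, 0.8652, 1.1532]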